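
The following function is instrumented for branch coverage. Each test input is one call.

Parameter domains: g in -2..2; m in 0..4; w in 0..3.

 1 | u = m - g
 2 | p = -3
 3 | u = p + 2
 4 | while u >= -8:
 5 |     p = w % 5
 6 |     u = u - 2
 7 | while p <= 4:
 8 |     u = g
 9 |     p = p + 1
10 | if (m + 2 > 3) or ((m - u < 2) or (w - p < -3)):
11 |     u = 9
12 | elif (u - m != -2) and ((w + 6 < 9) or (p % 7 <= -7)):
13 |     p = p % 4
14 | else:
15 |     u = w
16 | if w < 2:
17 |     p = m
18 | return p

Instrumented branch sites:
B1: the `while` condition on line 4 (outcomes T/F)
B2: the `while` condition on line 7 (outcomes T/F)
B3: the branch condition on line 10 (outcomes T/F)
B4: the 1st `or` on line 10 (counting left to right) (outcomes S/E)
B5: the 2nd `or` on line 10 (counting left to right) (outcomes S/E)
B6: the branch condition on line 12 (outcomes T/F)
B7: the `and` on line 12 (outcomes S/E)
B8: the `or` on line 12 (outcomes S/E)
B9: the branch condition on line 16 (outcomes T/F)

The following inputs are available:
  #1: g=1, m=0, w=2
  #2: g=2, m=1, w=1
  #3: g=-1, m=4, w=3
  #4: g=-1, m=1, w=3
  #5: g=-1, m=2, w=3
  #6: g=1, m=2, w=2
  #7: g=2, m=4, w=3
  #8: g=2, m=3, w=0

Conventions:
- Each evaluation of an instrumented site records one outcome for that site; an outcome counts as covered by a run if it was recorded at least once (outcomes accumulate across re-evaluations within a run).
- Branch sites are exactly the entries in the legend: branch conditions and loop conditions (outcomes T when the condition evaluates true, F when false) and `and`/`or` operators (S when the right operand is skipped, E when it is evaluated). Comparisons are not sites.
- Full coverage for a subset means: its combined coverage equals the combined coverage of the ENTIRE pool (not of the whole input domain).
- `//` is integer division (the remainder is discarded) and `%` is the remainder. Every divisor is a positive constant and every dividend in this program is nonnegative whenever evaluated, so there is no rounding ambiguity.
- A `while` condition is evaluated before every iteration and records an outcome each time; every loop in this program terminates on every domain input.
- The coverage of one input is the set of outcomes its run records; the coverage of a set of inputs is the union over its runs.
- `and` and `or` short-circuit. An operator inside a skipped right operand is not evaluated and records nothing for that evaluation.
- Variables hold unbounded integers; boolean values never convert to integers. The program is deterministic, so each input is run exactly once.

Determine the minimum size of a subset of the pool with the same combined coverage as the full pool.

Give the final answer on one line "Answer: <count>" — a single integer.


input #1 (g=1, m=0, w=2): events B1->T, B1->T, B1->T, B1->T, B1->F, B2->T, B2->T, B2->T, B2->F, B4->E, B5->S, B3->T, B9->F; covers B1=T, B1=F, B2=T, B2=F, B3=T, B4=E, B5=S, B9=F
input #2 (g=2, m=1, w=1): events B1->T, B1->T, B1->T, B1->T, B1->F, B2->T, B2->T, B2->T, B2->T, B2->F, B4->E, B5->S, B3->T, B9->T; covers B1=T, B1=F, B2=T, B2=F, B3=T, B4=E, B5=S, B9=T
input #3 (g=-1, m=4, w=3): events B1->T, B1->T, B1->T, B1->T, B1->F, B2->T, B2->T, B2->F, B4->S, B3->T, B9->F; covers B1=T, B1=F, B2=T, B2=F, B3=T, B4=S, B9=F
input #4 (g=-1, m=1, w=3): events B1->T, B1->T, B1->T, B1->T, B1->F, B2->T, B2->T, B2->F, B4->E, B5->E, B3->F, B7->S, B6->F, B9->F; covers B1=T, B1=F, B2=T, B2=F, B3=F, B4=E, B5=E, B6=F, B7=S, B9=F
input #5 (g=-1, m=2, w=3): events B1->T, B1->T, B1->T, B1->T, B1->F, B2->T, B2->T, B2->F, B4->S, B3->T, B9->F; covers B1=T, B1=F, B2=T, B2=F, B3=T, B4=S, B9=F
input #6 (g=1, m=2, w=2): events B1->T, B1->T, B1->T, B1->T, B1->F, B2->T, B2->T, B2->T, B2->F, B4->S, B3->T, B9->F; covers B1=T, B1=F, B2=T, B2=F, B3=T, B4=S, B9=F
input #7 (g=2, m=4, w=3): events B1->T, B1->T, B1->T, B1->T, B1->F, B2->T, B2->T, B2->F, B4->S, B3->T, B9->F; covers B1=T, B1=F, B2=T, B2=F, B3=T, B4=S, B9=F
input #8 (g=2, m=3, w=0): events B1->T, B1->T, B1->T, B1->T, B1->F, B2->T, B2->T, B2->T, B2->T, B2->T, B2->F, B4->S, B3->T, B9->T; covers B1=T, B1=F, B2=T, B2=F, B3=T, B4=S, B9=T
the full pool covers 14 outcomes: B1=T, B1=F, B2=T, B2=F, B3=T, B3=F, B4=S, B4=E, B5=S, B5=E, B6=F, B7=S, B9=T, B9=F
no size-1 subset reaches all 14 outcomes (best union: 10/14)
no size-2 subset reaches all 14 outcomes (best union: 13/14)
at size 3, {1, 4, 8} reaches all 14 outcomes; every lexicographically earlier size-3 subset fails
Answer: 3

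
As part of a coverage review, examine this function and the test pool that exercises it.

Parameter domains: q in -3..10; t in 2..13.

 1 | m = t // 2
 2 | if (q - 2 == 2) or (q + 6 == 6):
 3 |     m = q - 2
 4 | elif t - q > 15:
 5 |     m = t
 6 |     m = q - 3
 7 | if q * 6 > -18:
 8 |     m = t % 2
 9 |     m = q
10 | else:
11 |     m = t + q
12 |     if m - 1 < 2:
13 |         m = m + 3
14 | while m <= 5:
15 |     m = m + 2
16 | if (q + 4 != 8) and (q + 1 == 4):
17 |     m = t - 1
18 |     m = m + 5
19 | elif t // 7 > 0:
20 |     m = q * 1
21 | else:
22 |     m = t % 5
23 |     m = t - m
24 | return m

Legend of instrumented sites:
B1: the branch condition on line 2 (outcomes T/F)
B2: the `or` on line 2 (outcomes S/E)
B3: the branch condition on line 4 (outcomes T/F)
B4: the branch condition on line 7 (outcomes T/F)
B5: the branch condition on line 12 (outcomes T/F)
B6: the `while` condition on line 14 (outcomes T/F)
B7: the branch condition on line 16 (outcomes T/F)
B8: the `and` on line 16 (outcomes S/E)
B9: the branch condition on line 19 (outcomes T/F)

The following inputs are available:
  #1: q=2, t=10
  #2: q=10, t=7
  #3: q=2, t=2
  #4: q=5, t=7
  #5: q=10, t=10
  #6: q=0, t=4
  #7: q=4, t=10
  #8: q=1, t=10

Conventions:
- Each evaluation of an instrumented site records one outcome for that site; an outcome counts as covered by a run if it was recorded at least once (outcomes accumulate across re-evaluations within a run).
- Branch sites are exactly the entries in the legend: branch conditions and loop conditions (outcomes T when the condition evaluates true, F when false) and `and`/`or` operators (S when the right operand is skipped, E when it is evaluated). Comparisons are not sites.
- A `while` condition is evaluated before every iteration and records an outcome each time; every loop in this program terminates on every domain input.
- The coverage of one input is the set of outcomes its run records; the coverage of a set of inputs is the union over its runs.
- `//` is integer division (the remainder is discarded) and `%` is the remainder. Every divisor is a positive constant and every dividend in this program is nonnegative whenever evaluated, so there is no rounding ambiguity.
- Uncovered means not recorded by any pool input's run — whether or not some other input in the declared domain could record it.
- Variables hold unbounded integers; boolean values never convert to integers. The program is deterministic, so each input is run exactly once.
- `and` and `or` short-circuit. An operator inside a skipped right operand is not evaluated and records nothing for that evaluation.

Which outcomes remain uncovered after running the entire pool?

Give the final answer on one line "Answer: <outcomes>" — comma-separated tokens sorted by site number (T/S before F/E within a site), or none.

input #1 (q=2, t=10): events B2->E, B1->F, B3->F, B4->T, B6->T, B6->T, B6->F, B8->E, B7->F, B9->T; covers B1=F, B2=E, B3=F, B4=T, B6=T, B6=F, B7=F, B8=E, B9=T
input #2 (q=10, t=7): events B2->E, B1->F, B3->F, B4->T, B6->F, B8->E, B7->F, B9->T; covers B1=F, B2=E, B3=F, B4=T, B6=F, B7=F, B8=E, B9=T
input #3 (q=2, t=2): events B2->E, B1->F, B3->F, B4->T, B6->T, B6->T, B6->F, B8->E, B7->F, B9->F; covers B1=F, B2=E, B3=F, B4=T, B6=T, B6=F, B7=F, B8=E, B9=F
input #4 (q=5, t=7): events B2->E, B1->F, B3->F, B4->T, B6->T, B6->F, B8->E, B7->F, B9->T; covers B1=F, B2=E, B3=F, B4=T, B6=T, B6=F, B7=F, B8=E, B9=T
input #5 (q=10, t=10): events B2->E, B1->F, B3->F, B4->T, B6->F, B8->E, B7->F, B9->T; covers B1=F, B2=E, B3=F, B4=T, B6=F, B7=F, B8=E, B9=T
input #6 (q=0, t=4): events B2->E, B1->T, B4->T, B6->T, B6->T, B6->T, B6->F, B8->E, B7->F, B9->F; covers B1=T, B2=E, B4=T, B6=T, B6=F, B7=F, B8=E, B9=F
input #7 (q=4, t=10): events B2->S, B1->T, B4->T, B6->T, B6->F, B8->S, B7->F, B9->T; covers B1=T, B2=S, B4=T, B6=T, B6=F, B7=F, B8=S, B9=T
input #8 (q=1, t=10): events B2->E, B1->F, B3->F, B4->T, B6->T, B6->T, B6->T, B6->F, B8->E, B7->F, B9->T; covers B1=F, B2=E, B3=F, B4=T, B6=T, B6=F, B7=F, B8=E, B9=T
union over the pool: B1=T, B1=F, B2=S, B2=E, B3=F, B4=T, B6=T, B6=F, B7=F, B8=S, B8=E, B9=T, B9=F
uncovered (5 of 18): B3=T, B4=F, B5=T, B5=F, B7=T

Answer: B3=T, B4=F, B5=T, B5=F, B7=T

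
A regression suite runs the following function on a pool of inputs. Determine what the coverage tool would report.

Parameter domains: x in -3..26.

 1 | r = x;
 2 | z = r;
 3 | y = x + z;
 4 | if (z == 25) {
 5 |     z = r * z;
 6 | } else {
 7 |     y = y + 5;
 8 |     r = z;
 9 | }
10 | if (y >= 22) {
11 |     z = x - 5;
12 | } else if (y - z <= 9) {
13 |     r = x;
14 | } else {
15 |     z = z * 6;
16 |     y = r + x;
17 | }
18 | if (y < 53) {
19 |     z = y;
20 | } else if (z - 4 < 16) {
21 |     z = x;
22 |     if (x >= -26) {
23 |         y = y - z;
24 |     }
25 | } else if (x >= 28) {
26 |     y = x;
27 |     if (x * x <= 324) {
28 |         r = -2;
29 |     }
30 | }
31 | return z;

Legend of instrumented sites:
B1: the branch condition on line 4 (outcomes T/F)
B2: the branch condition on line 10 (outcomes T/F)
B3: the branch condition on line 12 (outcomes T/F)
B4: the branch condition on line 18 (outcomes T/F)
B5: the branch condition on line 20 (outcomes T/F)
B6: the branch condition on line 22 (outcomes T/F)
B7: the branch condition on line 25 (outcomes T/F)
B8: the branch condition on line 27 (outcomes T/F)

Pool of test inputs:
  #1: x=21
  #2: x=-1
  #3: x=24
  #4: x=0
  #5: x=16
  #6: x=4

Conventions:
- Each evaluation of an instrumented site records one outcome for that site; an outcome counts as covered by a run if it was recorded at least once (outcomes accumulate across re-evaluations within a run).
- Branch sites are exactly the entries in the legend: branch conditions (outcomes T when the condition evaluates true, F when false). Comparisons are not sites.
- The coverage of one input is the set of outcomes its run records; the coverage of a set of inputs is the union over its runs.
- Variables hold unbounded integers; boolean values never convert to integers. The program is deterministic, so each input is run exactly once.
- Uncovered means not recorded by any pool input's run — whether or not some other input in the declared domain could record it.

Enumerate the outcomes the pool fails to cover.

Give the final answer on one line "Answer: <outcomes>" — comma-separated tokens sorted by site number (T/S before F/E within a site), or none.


input #1 (x=21): covers B1=F, B2=T, B4=T
input #2 (x=-1): covers B1=F, B2=F, B3=T, B4=T
input #3 (x=24): covers B1=F, B2=T, B4=F, B5=T, B6=T
input #4 (x=0): covers B1=F, B2=F, B3=T, B4=T
input #5 (x=16): covers B1=F, B2=T, B4=T
input #6 (x=4): covers B1=F, B2=F, B3=T, B4=T
union over the pool: B1=F, B2=T, B2=F, B3=T, B4=T, B4=F, B5=T, B6=T
uncovered (8 of 16): B1=T, B3=F, B5=F, B6=F, B7=T, B7=F, B8=T, B8=F
Answer: B1=T, B3=F, B5=F, B6=F, B7=T, B7=F, B8=T, B8=F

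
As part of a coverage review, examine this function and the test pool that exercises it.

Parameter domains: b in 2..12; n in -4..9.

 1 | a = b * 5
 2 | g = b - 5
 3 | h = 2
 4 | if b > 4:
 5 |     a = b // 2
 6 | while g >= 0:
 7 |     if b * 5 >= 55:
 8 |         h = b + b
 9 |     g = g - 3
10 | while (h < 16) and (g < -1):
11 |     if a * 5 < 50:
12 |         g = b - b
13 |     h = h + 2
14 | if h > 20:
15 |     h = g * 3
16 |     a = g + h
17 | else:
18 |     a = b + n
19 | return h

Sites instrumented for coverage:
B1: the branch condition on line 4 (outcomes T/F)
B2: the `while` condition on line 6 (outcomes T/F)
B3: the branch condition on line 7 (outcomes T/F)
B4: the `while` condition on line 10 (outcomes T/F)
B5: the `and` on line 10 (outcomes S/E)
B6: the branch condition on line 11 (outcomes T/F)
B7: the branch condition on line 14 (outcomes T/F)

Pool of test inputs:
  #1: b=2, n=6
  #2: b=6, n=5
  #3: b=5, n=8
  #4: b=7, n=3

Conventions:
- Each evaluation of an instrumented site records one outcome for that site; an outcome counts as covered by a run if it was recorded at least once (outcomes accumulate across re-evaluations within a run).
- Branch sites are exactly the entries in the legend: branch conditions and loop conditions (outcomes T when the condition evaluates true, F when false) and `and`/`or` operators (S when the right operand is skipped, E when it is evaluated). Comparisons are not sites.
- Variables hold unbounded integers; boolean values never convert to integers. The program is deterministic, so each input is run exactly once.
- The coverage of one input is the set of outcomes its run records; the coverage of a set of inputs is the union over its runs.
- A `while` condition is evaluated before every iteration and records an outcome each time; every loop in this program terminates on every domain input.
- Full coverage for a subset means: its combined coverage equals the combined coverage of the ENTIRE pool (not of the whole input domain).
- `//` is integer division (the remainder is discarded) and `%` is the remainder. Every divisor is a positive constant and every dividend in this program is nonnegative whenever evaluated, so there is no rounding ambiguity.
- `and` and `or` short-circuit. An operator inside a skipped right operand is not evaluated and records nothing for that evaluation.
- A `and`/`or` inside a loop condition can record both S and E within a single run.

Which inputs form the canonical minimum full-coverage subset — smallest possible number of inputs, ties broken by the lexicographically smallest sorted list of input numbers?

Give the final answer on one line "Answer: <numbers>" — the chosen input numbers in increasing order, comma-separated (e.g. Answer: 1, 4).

#1 (b=2, n=6) -> covered: B1=F, B2=F, B4=T, B4=F, B5=S, B5=E, B6=F, B7=F
#2 (b=6, n=5) -> covered: B1=T, B2=T, B2=F, B3=F, B4=T, B4=F, B5=E, B6=T, B7=F
#3 (b=5, n=8) -> covered: B1=T, B2=T, B2=F, B3=F, B4=T, B4=F, B5=E, B6=T, B7=F
#4 (b=7, n=3) -> covered: B1=T, B2=T, B2=F, B3=F, B4=F, B5=E, B7=F
union over all inputs: B1=T, B1=F, B2=T, B2=F, B3=F, B4=T, B4=F, B5=S, B5=E, B6=T, B6=F, B7=F (12 outcomes)
every size-1 subset falls short of the 12 outcomes (best: 9/12)
at size 2, {1, 2} reaches all 12 outcomes; every lexicographically earlier size-2 subset fails

Answer: 1, 2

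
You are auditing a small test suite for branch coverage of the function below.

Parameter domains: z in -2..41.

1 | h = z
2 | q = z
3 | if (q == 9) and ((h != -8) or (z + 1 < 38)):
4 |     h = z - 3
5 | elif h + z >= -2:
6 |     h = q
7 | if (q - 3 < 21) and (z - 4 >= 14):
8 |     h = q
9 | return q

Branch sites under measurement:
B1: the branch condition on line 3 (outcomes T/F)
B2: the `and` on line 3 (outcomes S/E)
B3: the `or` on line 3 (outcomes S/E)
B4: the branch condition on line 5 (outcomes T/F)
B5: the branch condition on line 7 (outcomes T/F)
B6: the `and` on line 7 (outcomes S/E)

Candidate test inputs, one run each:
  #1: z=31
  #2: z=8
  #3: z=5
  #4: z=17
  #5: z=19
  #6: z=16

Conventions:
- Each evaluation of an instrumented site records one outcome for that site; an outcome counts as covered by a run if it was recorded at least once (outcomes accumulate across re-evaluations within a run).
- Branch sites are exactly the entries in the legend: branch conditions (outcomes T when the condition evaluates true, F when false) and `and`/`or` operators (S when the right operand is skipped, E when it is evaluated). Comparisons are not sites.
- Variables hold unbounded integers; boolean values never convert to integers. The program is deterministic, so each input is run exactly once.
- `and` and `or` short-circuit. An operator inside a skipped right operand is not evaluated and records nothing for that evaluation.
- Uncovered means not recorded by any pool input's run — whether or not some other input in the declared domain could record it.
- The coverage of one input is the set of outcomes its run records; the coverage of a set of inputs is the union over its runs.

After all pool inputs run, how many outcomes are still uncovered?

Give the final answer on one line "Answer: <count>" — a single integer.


run #1 (z=31) runs B2->S, B1->F, B4->T, B6->S, B5->F; records B1=F, B2=S, B4=T, B5=F, B6=S
run #2 (z=8) runs B2->S, B1->F, B4->T, B6->E, B5->F; records B1=F, B2=S, B4=T, B5=F, B6=E
run #3 (z=5) runs B2->S, B1->F, B4->T, B6->E, B5->F; records B1=F, B2=S, B4=T, B5=F, B6=E
run #4 (z=17) runs B2->S, B1->F, B4->T, B6->E, B5->F; records B1=F, B2=S, B4=T, B5=F, B6=E
run #5 (z=19) runs B2->S, B1->F, B4->T, B6->E, B5->T; records B1=F, B2=S, B4=T, B5=T, B6=E
run #6 (z=16) runs B2->S, B1->F, B4->T, B6->E, B5->F; records B1=F, B2=S, B4=T, B5=F, B6=E
union over the pool: B1=F, B2=S, B4=T, B5=T, B5=F, B6=S, B6=E
uncovered (5 of 12): B1=T, B2=E, B3=S, B3=E, B4=F
Answer: 5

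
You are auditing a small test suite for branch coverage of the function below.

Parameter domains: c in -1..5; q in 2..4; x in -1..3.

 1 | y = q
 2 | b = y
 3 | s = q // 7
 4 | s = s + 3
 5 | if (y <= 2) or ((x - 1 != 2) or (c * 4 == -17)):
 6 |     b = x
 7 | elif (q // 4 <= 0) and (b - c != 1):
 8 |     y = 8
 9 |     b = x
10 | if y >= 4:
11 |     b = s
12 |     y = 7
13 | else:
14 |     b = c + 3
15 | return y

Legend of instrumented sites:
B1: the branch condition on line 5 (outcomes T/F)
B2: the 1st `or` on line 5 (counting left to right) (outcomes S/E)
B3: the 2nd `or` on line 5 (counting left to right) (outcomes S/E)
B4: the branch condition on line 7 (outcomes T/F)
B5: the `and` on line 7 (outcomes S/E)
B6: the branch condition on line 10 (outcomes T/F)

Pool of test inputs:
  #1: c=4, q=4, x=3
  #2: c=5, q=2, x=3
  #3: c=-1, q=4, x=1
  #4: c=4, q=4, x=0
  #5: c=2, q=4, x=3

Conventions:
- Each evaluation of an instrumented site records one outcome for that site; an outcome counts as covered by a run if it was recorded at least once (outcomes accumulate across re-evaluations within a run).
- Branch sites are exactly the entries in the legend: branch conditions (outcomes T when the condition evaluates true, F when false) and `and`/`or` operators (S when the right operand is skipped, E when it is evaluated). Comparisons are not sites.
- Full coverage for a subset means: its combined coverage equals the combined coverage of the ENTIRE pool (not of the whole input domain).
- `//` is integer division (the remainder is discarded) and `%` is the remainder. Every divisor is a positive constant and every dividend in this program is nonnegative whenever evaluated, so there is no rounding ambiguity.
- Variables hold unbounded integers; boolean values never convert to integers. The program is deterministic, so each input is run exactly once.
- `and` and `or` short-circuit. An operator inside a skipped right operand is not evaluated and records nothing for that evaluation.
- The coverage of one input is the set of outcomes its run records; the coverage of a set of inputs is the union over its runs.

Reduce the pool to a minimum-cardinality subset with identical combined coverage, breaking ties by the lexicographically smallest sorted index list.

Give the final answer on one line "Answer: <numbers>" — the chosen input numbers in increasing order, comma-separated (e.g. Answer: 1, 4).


input #1 (c=4, q=4, x=3): events B2->E, B3->E, B1->F, B5->S, B4->F, B6->T; covers B1=F, B2=E, B3=E, B4=F, B5=S, B6=T
input #2 (c=5, q=2, x=3): events B2->S, B1->T, B6->F; covers B1=T, B2=S, B6=F
input #3 (c=-1, q=4, x=1): events B2->E, B3->S, B1->T, B6->T; covers B1=T, B2=E, B3=S, B6=T
input #4 (c=4, q=4, x=0): events B2->E, B3->S, B1->T, B6->T; covers B1=T, B2=E, B3=S, B6=T
input #5 (c=2, q=4, x=3): events B2->E, B3->E, B1->F, B5->S, B4->F, B6->T; covers B1=F, B2=E, B3=E, B4=F, B5=S, B6=T
together the pool reaches 10 outcomes: B1=T, B1=F, B2=S, B2=E, B3=S, B3=E, B4=F, B5=S, B6=T, B6=F
checked all size-1 subsets: none covers 10 outcomes (max 6/10)
checked all size-2 subsets: none covers 10 outcomes (max 9/10)
the canonical winner is {1, 2, 3}: size 3, full 10-outcome coverage, earliest index list among size-3 covers
Answer: 1, 2, 3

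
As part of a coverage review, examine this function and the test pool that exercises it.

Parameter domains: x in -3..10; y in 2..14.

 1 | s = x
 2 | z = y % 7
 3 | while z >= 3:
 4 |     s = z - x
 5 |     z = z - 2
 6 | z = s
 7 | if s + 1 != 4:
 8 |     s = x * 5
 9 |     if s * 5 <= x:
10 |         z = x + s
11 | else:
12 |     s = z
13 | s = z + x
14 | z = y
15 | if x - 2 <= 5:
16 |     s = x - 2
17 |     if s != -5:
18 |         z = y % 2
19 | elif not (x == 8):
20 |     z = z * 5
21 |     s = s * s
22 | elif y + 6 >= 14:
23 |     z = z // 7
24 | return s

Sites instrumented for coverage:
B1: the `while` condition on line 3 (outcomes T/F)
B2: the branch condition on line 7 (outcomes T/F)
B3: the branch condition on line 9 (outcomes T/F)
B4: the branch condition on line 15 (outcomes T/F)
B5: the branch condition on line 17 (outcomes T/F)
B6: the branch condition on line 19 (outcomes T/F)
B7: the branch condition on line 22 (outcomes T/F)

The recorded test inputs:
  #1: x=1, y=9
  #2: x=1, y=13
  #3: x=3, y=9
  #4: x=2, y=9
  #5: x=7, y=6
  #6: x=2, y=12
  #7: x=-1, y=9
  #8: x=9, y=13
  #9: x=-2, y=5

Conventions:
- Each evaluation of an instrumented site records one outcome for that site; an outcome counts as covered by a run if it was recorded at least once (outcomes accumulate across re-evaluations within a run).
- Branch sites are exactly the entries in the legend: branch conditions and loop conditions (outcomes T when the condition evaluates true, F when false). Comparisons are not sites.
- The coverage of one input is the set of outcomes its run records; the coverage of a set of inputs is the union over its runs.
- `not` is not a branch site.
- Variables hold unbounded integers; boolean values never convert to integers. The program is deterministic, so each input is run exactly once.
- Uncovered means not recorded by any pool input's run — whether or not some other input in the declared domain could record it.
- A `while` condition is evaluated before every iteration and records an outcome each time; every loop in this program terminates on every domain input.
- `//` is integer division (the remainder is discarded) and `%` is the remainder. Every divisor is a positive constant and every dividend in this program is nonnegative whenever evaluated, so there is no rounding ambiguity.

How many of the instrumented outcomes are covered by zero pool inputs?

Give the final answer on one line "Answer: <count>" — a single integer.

#1 (x=1, y=9) -> B1->F, B2->T, B3->F, B4->T, B5->T; covered: B1=F, B2=T, B3=F, B4=T, B5=T
#2 (x=1, y=13) -> B1->T, B1->T, B1->F, B2->F, B4->T, B5->T; covered: B1=T, B1=F, B2=F, B4=T, B5=T
#3 (x=3, y=9) -> B1->F, B2->F, B4->T, B5->T; covered: B1=F, B2=F, B4=T, B5=T
#4 (x=2, y=9) -> B1->F, B2->T, B3->F, B4->T, B5->T; covered: B1=F, B2=T, B3=F, B4=T, B5=T
#5 (x=7, y=6) -> B1->T, B1->T, B1->F, B2->T, B3->F, B4->T, B5->T; covered: B1=T, B1=F, B2=T, B3=F, B4=T, B5=T
#6 (x=2, y=12) -> B1->T, B1->T, B1->F, B2->T, B3->F, B4->T, B5->T; covered: B1=T, B1=F, B2=T, B3=F, B4=T, B5=T
#7 (x=-1, y=9) -> B1->F, B2->T, B3->T, B4->T, B5->T; covered: B1=F, B2=T, B3=T, B4=T, B5=T
#8 (x=9, y=13) -> B1->T, B1->T, B1->F, B2->T, B3->F, B4->F, B6->T; covered: B1=T, B1=F, B2=T, B3=F, B4=F, B6=T
#9 (x=-2, y=5) -> B1->T, B1->T, B1->F, B2->T, B3->T, B4->T, B5->T; covered: B1=T, B1=F, B2=T, B3=T, B4=T, B5=T
union over the pool: B1=T, B1=F, B2=T, B2=F, B3=T, B3=F, B4=T, B4=F, B5=T, B6=T
uncovered (4 of 14): B5=F, B6=F, B7=T, B7=F

Answer: 4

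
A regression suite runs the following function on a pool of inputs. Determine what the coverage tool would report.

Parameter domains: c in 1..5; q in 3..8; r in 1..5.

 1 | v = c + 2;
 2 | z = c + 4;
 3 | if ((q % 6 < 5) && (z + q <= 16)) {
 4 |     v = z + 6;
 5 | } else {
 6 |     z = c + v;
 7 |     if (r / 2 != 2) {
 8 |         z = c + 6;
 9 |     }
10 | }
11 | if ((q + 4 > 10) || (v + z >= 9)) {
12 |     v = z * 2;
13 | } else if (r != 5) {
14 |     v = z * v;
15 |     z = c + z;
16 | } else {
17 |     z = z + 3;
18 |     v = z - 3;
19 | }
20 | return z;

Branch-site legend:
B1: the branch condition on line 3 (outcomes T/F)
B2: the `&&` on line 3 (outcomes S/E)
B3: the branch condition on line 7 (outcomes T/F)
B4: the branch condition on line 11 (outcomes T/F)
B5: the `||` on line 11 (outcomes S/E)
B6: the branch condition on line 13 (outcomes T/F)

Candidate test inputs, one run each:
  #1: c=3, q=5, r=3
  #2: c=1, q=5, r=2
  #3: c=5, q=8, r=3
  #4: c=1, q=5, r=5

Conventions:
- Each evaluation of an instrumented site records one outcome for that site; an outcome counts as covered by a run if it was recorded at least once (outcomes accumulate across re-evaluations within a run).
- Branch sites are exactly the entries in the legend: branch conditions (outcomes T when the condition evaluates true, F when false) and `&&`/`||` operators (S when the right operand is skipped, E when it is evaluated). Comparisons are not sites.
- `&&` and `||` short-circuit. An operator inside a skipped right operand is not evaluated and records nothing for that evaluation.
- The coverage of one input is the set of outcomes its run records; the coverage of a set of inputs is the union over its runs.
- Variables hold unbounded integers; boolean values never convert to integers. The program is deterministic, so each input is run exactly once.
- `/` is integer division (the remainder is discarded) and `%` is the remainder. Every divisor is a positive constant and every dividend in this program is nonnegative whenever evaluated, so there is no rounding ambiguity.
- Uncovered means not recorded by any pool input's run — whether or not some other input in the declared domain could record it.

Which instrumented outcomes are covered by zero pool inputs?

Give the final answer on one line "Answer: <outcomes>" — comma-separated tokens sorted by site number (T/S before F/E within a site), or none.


input #1 (c=3, q=5, r=3): covers B1=F, B2=S, B3=T, B4=T, B5=E
input #2 (c=1, q=5, r=2): covers B1=F, B2=S, B3=T, B4=T, B5=E
input #3 (c=5, q=8, r=3): covers B1=F, B2=E, B3=T, B4=T, B5=S
input #4 (c=1, q=5, r=5): covers B1=F, B2=S, B3=F, B4=F, B5=E, B6=F
union over the pool: B1=F, B2=S, B2=E, B3=T, B3=F, B4=T, B4=F, B5=S, B5=E, B6=F
uncovered (2 of 12): B1=T, B6=T
Answer: B1=T, B6=T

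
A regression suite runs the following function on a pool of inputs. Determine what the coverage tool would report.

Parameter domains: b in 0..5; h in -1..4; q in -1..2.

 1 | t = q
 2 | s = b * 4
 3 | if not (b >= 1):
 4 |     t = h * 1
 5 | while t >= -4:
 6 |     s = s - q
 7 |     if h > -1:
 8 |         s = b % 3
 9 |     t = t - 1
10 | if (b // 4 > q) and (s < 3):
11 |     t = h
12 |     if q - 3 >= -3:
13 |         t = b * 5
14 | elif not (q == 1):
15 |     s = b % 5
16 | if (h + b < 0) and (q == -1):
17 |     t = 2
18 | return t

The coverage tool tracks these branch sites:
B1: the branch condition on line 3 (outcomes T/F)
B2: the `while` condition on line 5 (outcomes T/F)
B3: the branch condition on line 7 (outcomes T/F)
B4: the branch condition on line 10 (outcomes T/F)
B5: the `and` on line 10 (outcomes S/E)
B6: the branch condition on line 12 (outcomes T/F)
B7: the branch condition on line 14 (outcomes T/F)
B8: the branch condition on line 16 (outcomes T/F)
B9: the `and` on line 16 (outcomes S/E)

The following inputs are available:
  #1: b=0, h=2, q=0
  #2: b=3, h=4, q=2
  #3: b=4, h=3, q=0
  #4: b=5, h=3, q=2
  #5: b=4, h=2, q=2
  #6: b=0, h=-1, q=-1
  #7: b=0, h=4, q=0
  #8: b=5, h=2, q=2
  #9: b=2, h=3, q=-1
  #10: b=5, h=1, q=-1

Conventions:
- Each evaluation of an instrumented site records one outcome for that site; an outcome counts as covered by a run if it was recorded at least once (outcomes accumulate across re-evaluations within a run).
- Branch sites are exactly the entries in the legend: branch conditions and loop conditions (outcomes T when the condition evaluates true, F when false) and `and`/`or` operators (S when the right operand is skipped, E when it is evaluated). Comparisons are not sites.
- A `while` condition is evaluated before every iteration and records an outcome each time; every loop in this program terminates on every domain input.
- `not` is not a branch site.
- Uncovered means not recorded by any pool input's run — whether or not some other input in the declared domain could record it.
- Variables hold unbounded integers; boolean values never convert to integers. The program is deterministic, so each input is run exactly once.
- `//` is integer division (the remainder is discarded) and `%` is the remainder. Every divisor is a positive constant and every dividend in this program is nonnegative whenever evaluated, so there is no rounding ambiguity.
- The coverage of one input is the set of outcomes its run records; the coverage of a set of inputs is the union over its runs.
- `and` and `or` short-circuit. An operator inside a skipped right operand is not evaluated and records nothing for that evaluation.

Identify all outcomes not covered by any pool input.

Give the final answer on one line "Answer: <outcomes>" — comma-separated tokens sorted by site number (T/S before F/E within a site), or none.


run #1 (b=0, h=2, q=0) records B1=T, B2=T, B2=F, B3=T, B4=F, B5=S, B7=T, B8=F, B9=S
run #2 (b=3, h=4, q=2) records B1=F, B2=T, B2=F, B3=T, B4=F, B5=S, B7=T, B8=F, B9=S
run #3 (b=4, h=3, q=0) records B1=F, B2=T, B2=F, B3=T, B4=T, B5=E, B6=T, B8=F, B9=S
run #4 (b=5, h=3, q=2) records B1=F, B2=T, B2=F, B3=T, B4=F, B5=S, B7=T, B8=F, B9=S
run #5 (b=4, h=2, q=2) records B1=F, B2=T, B2=F, B3=T, B4=F, B5=S, B7=T, B8=F, B9=S
run #6 (b=0, h=-1, q=-1) records B1=T, B2=T, B2=F, B3=F, B4=F, B5=E, B7=T, B8=T, B9=E
run #7 (b=0, h=4, q=0) records B1=T, B2=T, B2=F, B3=T, B4=F, B5=S, B7=T, B8=F, B9=S
run #8 (b=5, h=2, q=2) records B1=F, B2=T, B2=F, B3=T, B4=F, B5=S, B7=T, B8=F, B9=S
run #9 (b=2, h=3, q=-1) records B1=F, B2=T, B2=F, B3=T, B4=T, B5=E, B6=F, B8=F, B9=S
run #10 (b=5, h=1, q=-1) records B1=F, B2=T, B2=F, B3=T, B4=T, B5=E, B6=F, B8=F, B9=S
union over the pool: B1=T, B1=F, B2=T, B2=F, B3=T, B3=F, B4=T, B4=F, B5=S, B5=E, B6=T, B6=F, B7=T, B8=T, B8=F, B9=S, B9=E
uncovered (1 of 18): B7=F
Answer: B7=F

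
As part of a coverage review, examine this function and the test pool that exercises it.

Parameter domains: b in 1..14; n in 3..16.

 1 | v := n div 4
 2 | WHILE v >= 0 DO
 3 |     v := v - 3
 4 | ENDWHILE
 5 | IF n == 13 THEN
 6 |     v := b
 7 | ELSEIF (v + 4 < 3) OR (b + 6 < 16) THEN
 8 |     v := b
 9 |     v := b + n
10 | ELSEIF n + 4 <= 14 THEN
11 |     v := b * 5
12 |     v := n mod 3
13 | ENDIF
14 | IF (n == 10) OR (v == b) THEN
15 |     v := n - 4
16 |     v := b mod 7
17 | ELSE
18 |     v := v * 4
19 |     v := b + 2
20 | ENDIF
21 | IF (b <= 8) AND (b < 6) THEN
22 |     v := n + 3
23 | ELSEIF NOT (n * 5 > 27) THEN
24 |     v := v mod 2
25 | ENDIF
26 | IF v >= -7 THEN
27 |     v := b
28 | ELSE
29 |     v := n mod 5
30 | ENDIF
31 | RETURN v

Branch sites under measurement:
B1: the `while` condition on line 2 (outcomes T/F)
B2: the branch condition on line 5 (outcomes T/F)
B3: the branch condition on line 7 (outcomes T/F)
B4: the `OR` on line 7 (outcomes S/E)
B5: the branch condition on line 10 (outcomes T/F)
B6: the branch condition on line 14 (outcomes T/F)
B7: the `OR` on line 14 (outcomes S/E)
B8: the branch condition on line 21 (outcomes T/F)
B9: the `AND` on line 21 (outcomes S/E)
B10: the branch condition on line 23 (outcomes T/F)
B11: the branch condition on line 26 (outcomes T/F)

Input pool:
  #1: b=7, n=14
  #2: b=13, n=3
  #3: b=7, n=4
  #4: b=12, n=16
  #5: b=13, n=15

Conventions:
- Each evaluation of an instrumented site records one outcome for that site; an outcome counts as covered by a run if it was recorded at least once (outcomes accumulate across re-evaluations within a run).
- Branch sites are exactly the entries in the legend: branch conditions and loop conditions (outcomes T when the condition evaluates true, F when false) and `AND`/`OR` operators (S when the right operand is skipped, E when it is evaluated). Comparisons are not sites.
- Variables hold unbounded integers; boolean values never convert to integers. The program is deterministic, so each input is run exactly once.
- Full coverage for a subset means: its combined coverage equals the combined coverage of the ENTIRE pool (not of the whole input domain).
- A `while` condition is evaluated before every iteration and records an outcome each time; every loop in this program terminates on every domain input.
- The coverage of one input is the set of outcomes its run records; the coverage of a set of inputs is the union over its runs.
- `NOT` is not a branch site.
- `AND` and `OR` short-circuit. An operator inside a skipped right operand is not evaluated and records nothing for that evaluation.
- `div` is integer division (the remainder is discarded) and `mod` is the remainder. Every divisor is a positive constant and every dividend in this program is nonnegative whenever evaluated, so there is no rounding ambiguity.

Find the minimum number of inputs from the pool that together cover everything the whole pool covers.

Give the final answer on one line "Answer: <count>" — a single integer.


input #1, b=7, n=14: events B1->T, B1->T, B1->F, B2->F, B4->S, B3->T, B7->E, B6->F, B9->E, B8->F, B10->F, B11->T; outcomes B1=T, B1=F, B2=F, B3=T, B4=S, B6=F, B7=E, B8=F, B9=E, B10=F, B11=T
input #2, b=13, n=3: events B1->T, B1->F, B2->F, B4->S, B3->T, B7->E, B6->F, B9->S, B8->F, B10->T, B11->T; outcomes B1=T, B1=F, B2=F, B3=T, B4=S, B6=F, B7=E, B8=F, B9=S, B10=T, B11=T
input #3, b=7, n=4: events B1->T, B1->F, B2->F, B4->S, B3->T, B7->E, B6->F, B9->E, B8->F, B10->T, B11->T; outcomes B1=T, B1=F, B2=F, B3=T, B4=S, B6=F, B7=E, B8=F, B9=E, B10=T, B11=T
input #4, b=12, n=16: events B1->T, B1->T, B1->F, B2->F, B4->S, B3->T, B7->E, B6->F, B9->S, B8->F, B10->F, B11->T; outcomes B1=T, B1=F, B2=F, B3=T, B4=S, B6=F, B7=E, B8=F, B9=S, B10=F, B11=T
input #5, b=13, n=15: events B1->T, B1->T, B1->F, B2->F, B4->S, B3->T, B7->E, B6->F, B9->S, B8->F, B10->F, B11->T; outcomes B1=T, B1=F, B2=F, B3=T, B4=S, B6=F, B7=E, B8=F, B9=S, B10=F, B11=T
together the pool reaches 13 outcomes: B1=T, B1=F, B2=F, B3=T, B4=S, B6=F, B7=E, B8=F, B9=S, B9=E, B10=T, B10=F, B11=T
size 1 is not enough: best union over all size-1 subsets is 11/13
inputs {1, 2} (size 2) cover everything; no size-2 subset with a lexicographically smaller index list covers all 13
Answer: 2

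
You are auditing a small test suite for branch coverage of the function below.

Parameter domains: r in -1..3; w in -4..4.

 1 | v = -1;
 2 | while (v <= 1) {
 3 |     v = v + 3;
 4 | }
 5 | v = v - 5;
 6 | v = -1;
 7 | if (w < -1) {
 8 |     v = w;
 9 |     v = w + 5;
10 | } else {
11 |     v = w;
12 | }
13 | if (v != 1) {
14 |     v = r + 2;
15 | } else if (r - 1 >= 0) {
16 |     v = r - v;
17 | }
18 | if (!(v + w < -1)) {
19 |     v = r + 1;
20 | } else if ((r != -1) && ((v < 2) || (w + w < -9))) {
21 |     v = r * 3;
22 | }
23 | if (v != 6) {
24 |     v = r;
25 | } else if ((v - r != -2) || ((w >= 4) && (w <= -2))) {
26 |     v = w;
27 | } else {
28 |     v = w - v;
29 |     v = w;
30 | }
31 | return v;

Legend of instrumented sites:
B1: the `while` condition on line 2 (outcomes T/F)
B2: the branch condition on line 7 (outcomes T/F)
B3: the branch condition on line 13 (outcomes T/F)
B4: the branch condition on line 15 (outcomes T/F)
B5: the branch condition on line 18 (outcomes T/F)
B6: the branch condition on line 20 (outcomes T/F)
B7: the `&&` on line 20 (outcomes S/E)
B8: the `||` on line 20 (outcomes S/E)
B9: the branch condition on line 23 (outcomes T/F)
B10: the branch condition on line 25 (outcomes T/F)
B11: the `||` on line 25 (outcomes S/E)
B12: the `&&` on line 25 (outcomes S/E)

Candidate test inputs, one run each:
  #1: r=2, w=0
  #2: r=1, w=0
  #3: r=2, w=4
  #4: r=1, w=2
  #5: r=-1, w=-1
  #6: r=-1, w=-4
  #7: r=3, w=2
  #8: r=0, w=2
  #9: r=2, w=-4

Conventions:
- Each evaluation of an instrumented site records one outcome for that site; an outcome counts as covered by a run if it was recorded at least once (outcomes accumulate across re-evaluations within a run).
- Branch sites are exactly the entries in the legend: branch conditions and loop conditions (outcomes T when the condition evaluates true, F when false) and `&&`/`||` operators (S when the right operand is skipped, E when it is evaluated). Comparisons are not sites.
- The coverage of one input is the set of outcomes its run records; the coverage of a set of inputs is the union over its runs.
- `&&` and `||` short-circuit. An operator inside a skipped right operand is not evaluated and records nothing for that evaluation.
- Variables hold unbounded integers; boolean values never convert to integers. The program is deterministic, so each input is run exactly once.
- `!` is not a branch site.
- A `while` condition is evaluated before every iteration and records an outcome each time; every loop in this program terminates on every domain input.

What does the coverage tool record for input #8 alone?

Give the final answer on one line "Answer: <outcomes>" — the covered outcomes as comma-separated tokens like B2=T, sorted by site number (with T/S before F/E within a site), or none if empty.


Simulating input #8 (r=0, w=2) step by step:
  B1->T, B1->F, B2->F, B3->T, B5->T, B9->T
deduplicating events, the covered set is: B1=T, B1=F, B2=F, B3=T, B5=T, B9=T
Answer: B1=T, B1=F, B2=F, B3=T, B5=T, B9=T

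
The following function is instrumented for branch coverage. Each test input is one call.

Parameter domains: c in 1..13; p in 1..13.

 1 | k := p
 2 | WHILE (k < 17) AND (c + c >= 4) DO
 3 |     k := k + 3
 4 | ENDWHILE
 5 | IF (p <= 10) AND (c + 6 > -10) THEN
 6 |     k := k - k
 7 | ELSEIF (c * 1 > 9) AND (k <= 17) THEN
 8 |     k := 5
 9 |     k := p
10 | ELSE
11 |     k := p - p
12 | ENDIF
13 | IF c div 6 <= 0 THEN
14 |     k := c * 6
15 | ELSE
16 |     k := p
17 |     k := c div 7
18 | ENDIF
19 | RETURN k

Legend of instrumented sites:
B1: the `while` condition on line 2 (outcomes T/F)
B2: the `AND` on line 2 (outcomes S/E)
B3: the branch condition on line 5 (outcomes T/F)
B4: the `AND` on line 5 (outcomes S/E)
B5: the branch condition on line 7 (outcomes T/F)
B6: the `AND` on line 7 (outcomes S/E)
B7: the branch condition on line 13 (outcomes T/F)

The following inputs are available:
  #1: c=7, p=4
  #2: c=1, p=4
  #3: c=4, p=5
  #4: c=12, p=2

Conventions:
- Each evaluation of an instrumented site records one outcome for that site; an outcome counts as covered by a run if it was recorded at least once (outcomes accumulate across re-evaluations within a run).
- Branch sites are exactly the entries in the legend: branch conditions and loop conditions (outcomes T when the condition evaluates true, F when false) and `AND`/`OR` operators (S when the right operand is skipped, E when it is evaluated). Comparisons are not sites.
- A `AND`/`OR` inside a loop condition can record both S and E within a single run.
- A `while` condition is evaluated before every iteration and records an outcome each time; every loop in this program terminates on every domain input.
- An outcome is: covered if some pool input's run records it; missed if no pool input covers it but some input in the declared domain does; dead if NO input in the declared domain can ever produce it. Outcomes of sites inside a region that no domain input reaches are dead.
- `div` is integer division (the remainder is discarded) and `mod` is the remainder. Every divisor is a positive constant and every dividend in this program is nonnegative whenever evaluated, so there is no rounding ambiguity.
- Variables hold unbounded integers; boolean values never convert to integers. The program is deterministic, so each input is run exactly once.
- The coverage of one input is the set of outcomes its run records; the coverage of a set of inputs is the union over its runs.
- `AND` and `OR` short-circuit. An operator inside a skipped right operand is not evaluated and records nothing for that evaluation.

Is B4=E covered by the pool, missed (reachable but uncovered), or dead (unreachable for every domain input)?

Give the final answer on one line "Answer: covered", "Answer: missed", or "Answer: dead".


B4=E is recorded by pool input(s) 1, 2, 3, 4 -> covered
Answer: covered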